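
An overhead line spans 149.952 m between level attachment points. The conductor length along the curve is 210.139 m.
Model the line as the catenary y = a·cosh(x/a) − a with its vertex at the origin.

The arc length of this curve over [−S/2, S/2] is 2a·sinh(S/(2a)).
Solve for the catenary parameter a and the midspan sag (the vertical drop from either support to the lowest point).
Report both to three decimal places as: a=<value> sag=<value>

a=50.990 sag=65.799

seed: a₀ = √(S³/(24(L−S))) = √(149.952³/(24·60.187)) = 48.313825
iter 1: u=1.551854  f(a)=+7.677e+00  f'(a)=-3.145e+00  a ← 48.313825 − (+7.677e+00/-3.145e+00) = 50.754472
iter 2: u=1.477229  f(a)=+6.201e-01  f'(a)=-2.656e+00  a ← 50.754472 − (+6.201e-01/-2.656e+00) = 50.987925
iter 3: u=1.470466  f(a)=+4.831e-03  f'(a)=-2.615e+00  a ← 50.987925 − (+4.831e-03/-2.615e+00) = 50.989772
iter 4: u=1.470413  f(a)=+2.983e-07  f'(a)=-2.615e+00  a ← 50.989772 − (+2.983e-07/-2.615e+00) = 50.989773
iter 5: u=1.470413  f(a)=+0.000e+00  f'(a)=-2.615e+00  a ← 50.989773 − (+0.000e+00/-2.615e+00) = 50.989773
converged: |Δa| < 1e-12 after 5 iterations
sag = a·(cosh(S/(2a)) − 1) = 50.989773·(cosh(1.470413) − 1) = 65.798740
T_max/T_min = cosh(S/(2a)) = 2.290430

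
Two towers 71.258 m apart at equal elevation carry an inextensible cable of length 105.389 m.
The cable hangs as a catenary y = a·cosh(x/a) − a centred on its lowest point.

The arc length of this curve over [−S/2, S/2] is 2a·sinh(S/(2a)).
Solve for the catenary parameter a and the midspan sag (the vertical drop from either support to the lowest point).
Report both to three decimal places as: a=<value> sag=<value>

a=22.386 sag=34.866

seed: a₀ = √(S³/(24(L−S))) = √(71.258³/(24·34.131)) = 21.016980
iter 1: u=1.695248  f(a)=+5.254e+00  f'(a)=-4.282e+00  a ← 21.016980 − (+5.254e+00/-4.282e+00) = 22.243790
iter 2: u=1.601750  f(a)=+4.951e-01  f'(a)=-3.510e+00  a ← 22.243790 − (+4.951e-01/-3.510e+00) = 22.384854
iter 3: u=1.591657  f(a)=+5.408e-03  f'(a)=-3.434e+00  a ← 22.384854 − (+5.408e-03/-3.434e+00) = 22.386429
iter 4: u=1.591545  f(a)=+6.609e-07  f'(a)=-3.433e+00  a ← 22.386429 − (+6.609e-07/-3.433e+00) = 22.386429
iter 5: u=1.591545  f(a)=-1.421e-14  f'(a)=-3.433e+00  a ← 22.386429 − (-1.421e-14/-3.433e+00) = 22.386429
converged: |Δa| < 1e-12 after 5 iterations
sag = a·(cosh(S/(2a)) − 1) = 22.386429·(cosh(1.591545) − 1) = 34.866191
T_max/T_min = cosh(S/(2a)) = 2.557470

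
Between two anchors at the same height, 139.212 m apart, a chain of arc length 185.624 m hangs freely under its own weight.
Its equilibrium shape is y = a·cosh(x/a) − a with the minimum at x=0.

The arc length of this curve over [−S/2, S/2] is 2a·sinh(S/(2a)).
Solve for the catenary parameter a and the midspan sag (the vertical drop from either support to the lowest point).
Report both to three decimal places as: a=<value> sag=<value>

a=51.508 sag=54.639

seed: a₀ = √(S³/(24(L−S))) = √(139.212³/(24·46.412)) = 49.214633
iter 1: u=1.414335  f(a)=+4.869e+00  f'(a)=-2.291e+00  a ← 49.214633 − (+4.869e+00/-2.291e+00) = 51.339714
iter 2: u=1.355793  f(a)=+3.331e-01  f'(a)=-1.988e+00  a ← 51.339714 − (+3.331e-01/-1.988e+00) = 51.507327
iter 3: u=1.351381  f(a)=+1.813e-03  f'(a)=-1.966e+00  a ← 51.507327 − (+1.813e-03/-1.966e+00) = 51.508249
iter 4: u=1.351356  f(a)=+5.431e-08  f'(a)=-1.966e+00  a ← 51.508249 − (+5.431e-08/-1.966e+00) = 51.508249
iter 5: u=1.351356  f(a)=+2.842e-14  f'(a)=-1.966e+00  a ← 51.508249 − (+2.842e-14/-1.966e+00) = 51.508249
converged: |Δa| < 1e-12 after 5 iterations
sag = a·(cosh(S/(2a)) − 1) = 51.508249·(cosh(1.351356) − 1) = 54.638664
T_max/T_min = cosh(S/(2a)) = 2.060775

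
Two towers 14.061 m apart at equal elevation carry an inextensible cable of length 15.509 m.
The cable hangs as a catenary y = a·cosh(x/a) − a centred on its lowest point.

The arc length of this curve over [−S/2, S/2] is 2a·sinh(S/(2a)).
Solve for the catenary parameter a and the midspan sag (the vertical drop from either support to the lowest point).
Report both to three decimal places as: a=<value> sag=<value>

seed: a₀ = √(S³/(24(L−S))) = √(14.061³/(24·1.448)) = 8.944054
iter 1: u=0.786053  f(a)=+4.540e-02  f'(a)=-3.442e-01  a ← 8.944054 − (+4.540e-02/-3.442e-01) = 9.075932
iter 2: u=0.774631  f(a)=+1.024e-03  f'(a)=-3.289e-01  a ← 9.075932 − (+1.024e-03/-3.289e-01) = 9.079045
iter 3: u=0.774366  f(a)=+5.470e-07  f'(a)=-3.285e-01  a ← 9.079045 − (+5.470e-07/-3.285e-01) = 9.079046
iter 4: u=0.774365  f(a)=+1.581e-13  f'(a)=-3.285e-01  a ← 9.079046 − (+1.581e-13/-3.285e-01) = 9.079046
converged: |Δa| < 1e-12 after 4 iterations
sag = a·(cosh(S/(2a)) − 1) = 9.079046·(cosh(0.774365) − 1) = 2.860860
T_max/T_min = cosh(S/(2a)) = 1.315106

a=9.079 sag=2.861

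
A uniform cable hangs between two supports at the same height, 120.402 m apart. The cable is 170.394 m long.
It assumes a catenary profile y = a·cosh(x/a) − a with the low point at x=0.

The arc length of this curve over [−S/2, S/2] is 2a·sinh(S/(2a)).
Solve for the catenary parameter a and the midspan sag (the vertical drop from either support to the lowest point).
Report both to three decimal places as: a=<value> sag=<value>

a=40.321 sag=53.936

seed: a₀ = √(S³/(24(L−S))) = √(120.402³/(24·49.992)) = 38.141228
iter 1: u=1.578371  f(a)=+6.610e+00  f'(a)=-3.335e+00  a ← 38.141228 − (+6.610e+00/-3.335e+00) = 40.122910
iter 2: u=1.500415  f(a)=+5.501e-01  f'(a)=-2.801e+00  a ← 40.122910 − (+5.501e-01/-2.801e+00) = 40.319266
iter 3: u=1.493108  f(a)=+4.574e-03  f'(a)=-2.755e+00  a ← 40.319266 − (+4.574e-03/-2.755e+00) = 40.320926
iter 4: u=1.493046  f(a)=+3.220e-07  f'(a)=-2.755e+00  a ← 40.320926 − (+3.220e-07/-2.755e+00) = 40.320926
iter 5: u=1.493046  f(a)=+2.842e-14  f'(a)=-2.755e+00  a ← 40.320926 − (+2.842e-14/-2.755e+00) = 40.320926
converged: |Δa| < 1e-12 after 5 iterations
sag = a·(cosh(S/(2a)) − 1) = 40.320926·(cosh(1.493046) − 1) = 53.935670
T_max/T_min = cosh(S/(2a)) = 2.337660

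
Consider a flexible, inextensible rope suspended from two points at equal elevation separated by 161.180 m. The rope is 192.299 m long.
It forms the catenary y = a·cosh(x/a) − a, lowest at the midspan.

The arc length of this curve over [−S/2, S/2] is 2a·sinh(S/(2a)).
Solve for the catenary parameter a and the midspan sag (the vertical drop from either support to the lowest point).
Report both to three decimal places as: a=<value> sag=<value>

a=76.955 sag=46.198

seed: a₀ = √(S³/(24(L−S))) = √(161.180³/(24·31.119)) = 74.876975
iter 1: u=1.076299  f(a)=+1.853e+00  f'(a)=-9.316e-01  a ← 74.876975 − (+1.853e+00/-9.316e-01) = 76.866069
iter 2: u=1.048447  f(a)=+7.640e-02  f'(a)=-8.562e-01  a ← 76.866069 − (+7.640e-02/-8.562e-01) = 76.955307
iter 3: u=1.047231  f(a)=+1.423e-04  f'(a)=-8.530e-01  a ← 76.955307 − (+1.423e-04/-8.530e-01) = 76.955474
iter 4: u=1.047229  f(a)=+4.953e-10  f'(a)=-8.530e-01  a ← 76.955474 − (+4.953e-10/-8.530e-01) = 76.955474
iter 5: u=1.047229  f(a)=+2.842e-14  f'(a)=-8.530e-01  a ← 76.955474 − (+2.842e-14/-8.530e-01) = 76.955474
converged: |Δa| < 1e-12 after 5 iterations
sag = a·(cosh(S/(2a)) − 1) = 76.955474·(cosh(1.047229) − 1) = 46.198378
T_max/T_min = cosh(S/(2a)) = 1.600326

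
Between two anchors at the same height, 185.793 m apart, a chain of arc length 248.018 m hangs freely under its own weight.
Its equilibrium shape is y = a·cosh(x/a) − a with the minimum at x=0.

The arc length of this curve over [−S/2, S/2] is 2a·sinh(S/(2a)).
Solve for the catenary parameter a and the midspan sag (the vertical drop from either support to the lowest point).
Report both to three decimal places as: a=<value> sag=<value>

a=68.600 sag=73.119

seed: a₀ = √(S³/(24(L−S))) = √(185.793³/(24·62.225)) = 65.532381
iter 1: u=1.417566  f(a)=+6.560e+00  f'(a)=-2.309e+00  a ← 65.532381 − (+6.560e+00/-2.309e+00) = 68.373164
iter 2: u=1.358669  f(a)=+4.507e-01  f'(a)=-2.002e+00  a ← 68.373164 − (+4.507e-01/-2.002e+00) = 68.598291
iter 3: u=1.354210  f(a)=+2.474e-03  f'(a)=-1.980e+00  a ← 68.598291 − (+2.474e-03/-1.980e+00) = 68.599540
iter 4: u=1.354185  f(a)=+7.546e-08  f'(a)=-1.980e+00  a ← 68.599540 − (+7.546e-08/-1.980e+00) = 68.599541
iter 5: u=1.354185  f(a)=-5.684e-14  f'(a)=-1.980e+00  a ← 68.599541 − (-5.684e-14/-1.980e+00) = 68.599541
converged: |Δa| < 1e-12 after 5 iterations
sag = a·(cosh(S/(2a)) − 1) = 68.599541·(cosh(1.354185) − 1) = 73.118945
T_max/T_min = cosh(S/(2a)) = 2.065881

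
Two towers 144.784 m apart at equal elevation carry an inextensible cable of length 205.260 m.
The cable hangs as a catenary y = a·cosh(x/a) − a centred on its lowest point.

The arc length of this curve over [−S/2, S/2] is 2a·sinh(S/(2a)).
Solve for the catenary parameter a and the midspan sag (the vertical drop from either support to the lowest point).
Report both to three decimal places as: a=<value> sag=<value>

seed: a₀ = √(S³/(24(L−S))) = √(144.784³/(24·60.476)) = 45.728158
iter 1: u=1.583095  f(a)=+8.047e+00  f'(a)=-3.370e+00  a ← 45.728158 − (+8.047e+00/-3.370e+00) = 48.115791
iter 2: u=1.504537  f(a)=+6.732e-01  f'(a)=-2.828e+00  a ← 48.115791 − (+6.732e-01/-2.828e+00) = 48.353847
iter 3: u=1.497130  f(a)=+5.662e-03  f'(a)=-2.780e+00  a ← 48.353847 − (+5.662e-03/-2.780e+00) = 48.355884
iter 4: u=1.497067  f(a)=+4.080e-07  f'(a)=-2.780e+00  a ← 48.355884 − (+4.080e-07/-2.780e+00) = 48.355884
iter 5: u=1.497067  f(a)=+0.000e+00  f'(a)=-2.780e+00  a ← 48.355884 − (+0.000e+00/-2.780e+00) = 48.355884
converged: |Δa| < 1e-12 after 5 iterations
sag = a·(cosh(S/(2a)) − 1) = 48.355884·(cosh(1.497067) − 1) = 65.095464
T_max/T_min = cosh(S/(2a)) = 2.346175

a=48.356 sag=65.095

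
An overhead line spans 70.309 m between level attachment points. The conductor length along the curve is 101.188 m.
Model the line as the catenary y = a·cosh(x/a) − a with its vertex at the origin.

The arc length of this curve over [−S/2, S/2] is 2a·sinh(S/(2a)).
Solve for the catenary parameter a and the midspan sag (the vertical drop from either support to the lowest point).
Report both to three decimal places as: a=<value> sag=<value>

seed: a₀ = √(S³/(24(L−S))) = √(70.309³/(24·30.879)) = 21.656045
iter 1: u=1.623311  f(a)=+4.333e+00  f'(a)=-3.678e+00  a ← 21.656045 − (+4.333e+00/-3.678e+00) = 22.834380
iter 2: u=1.539543  f(a)=+3.788e-01  f'(a)=-3.060e+00  a ← 22.834380 − (+3.788e-01/-3.060e+00) = 22.958165
iter 3: u=1.531242  f(a)=+3.508e-03  f'(a)=-3.004e+00  a ← 22.958165 − (+3.508e-03/-3.004e+00) = 22.959333
iter 4: u=1.531164  f(a)=+3.069e-07  f'(a)=-3.003e+00  a ← 22.959333 − (+3.069e-07/-3.003e+00) = 22.959333
iter 5: u=1.531164  f(a)=+1.421e-14  f'(a)=-3.003e+00  a ← 22.959333 − (+1.421e-14/-3.003e+00) = 22.959333
converged: |Δa| < 1e-12 after 5 iterations
sag = a·(cosh(S/(2a)) − 1) = 22.959333·(cosh(1.531164) − 1) = 32.600399
T_max/T_min = cosh(S/(2a)) = 2.419919

a=22.959 sag=32.600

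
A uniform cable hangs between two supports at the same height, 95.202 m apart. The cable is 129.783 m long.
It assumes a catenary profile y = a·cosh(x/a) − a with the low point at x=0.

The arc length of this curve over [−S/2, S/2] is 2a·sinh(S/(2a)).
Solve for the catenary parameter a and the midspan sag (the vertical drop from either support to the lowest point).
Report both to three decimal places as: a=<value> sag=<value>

a=33.872 sag=39.328

seed: a₀ = √(S³/(24(L−S))) = √(95.202³/(24·34.581)) = 32.243688
iter 1: u=1.476289  f(a)=+3.970e+00  f'(a)=-2.650e+00  a ← 32.243688 − (+3.970e+00/-2.650e+00) = 33.741573
iter 2: u=1.410752  f(a)=+2.934e-01  f'(a)=-2.272e+00  a ← 33.741573 − (+2.934e-01/-2.272e+00) = 33.870720
iter 3: u=1.405373  f(a)=+1.885e-03  f'(a)=-2.243e+00  a ← 33.870720 − (+1.885e-03/-2.243e+00) = 33.871560
iter 4: u=1.405338  f(a)=+7.894e-08  f'(a)=-2.243e+00  a ← 33.871560 − (+7.894e-08/-2.243e+00) = 33.871560
iter 5: u=1.405338  f(a)=+5.684e-14  f'(a)=-2.243e+00  a ← 33.871560 − (+5.684e-14/-2.243e+00) = 33.871560
converged: |Δa| < 1e-12 after 5 iterations
sag = a·(cosh(S/(2a)) − 1) = 33.871560·(cosh(1.405338) − 1) = 39.328094
T_max/T_min = cosh(S/(2a)) = 2.161095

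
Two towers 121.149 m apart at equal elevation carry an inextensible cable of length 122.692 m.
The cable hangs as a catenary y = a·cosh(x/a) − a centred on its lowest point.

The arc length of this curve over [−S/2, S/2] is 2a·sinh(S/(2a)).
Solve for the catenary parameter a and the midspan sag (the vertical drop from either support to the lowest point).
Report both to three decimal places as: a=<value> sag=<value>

seed: a₀ = √(S³/(24(L−S))) = √(121.149³/(24·1.543)) = 219.124615
iter 1: u=0.276439  f(a)=+5.906e-03  f'(a)=-1.419e-02  a ← 219.124615 − (+5.906e-03/-1.419e-02) = 219.540817
iter 2: u=0.275915  f(a)=+1.687e-05  f'(a)=-1.411e-02  a ← 219.540817 − (+1.687e-05/-1.411e-02) = 219.542012
iter 3: u=0.275913  f(a)=+1.385e-10  f'(a)=-1.411e-02  a ← 219.542012 − (+1.385e-10/-1.411e-02) = 219.542012
iter 4: u=0.275913  f(a)=-2.842e-14  f'(a)=-1.411e-02  a ← 219.542012 − (-2.842e-14/-1.411e-02) = 219.542012
converged: |Δa| < 1e-12 after 4 iterations
sag = a·(cosh(S/(2a)) − 1) = 219.542012·(cosh(0.275913) − 1) = 8.409796
T_max/T_min = cosh(S/(2a)) = 1.038306

a=219.542 sag=8.410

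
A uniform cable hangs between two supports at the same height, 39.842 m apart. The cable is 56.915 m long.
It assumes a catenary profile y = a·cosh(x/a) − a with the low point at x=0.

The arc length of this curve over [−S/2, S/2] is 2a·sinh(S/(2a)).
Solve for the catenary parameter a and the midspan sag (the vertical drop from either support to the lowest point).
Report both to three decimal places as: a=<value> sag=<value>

a=13.155 sag=18.196

seed: a₀ = √(S³/(24(L−S))) = √(39.842³/(24·17.073)) = 12.423706
iter 1: u=1.603467  f(a)=+2.334e+00  f'(a)=-3.523e+00  a ← 12.423706 − (+2.334e+00/-3.523e+00) = 13.086202
iter 2: u=1.522290  f(a)=+1.997e-01  f'(a)=-2.944e+00  a ← 13.086202 − (+1.997e-01/-2.944e+00) = 13.154038
iter 3: u=1.514440  f(a)=+1.764e-03  f'(a)=-2.892e+00  a ← 13.154038 − (+1.764e-03/-2.892e+00) = 13.154648
iter 4: u=1.514370  f(a)=+1.403e-07  f'(a)=-2.892e+00  a ← 13.154648 − (+1.403e-07/-2.892e+00) = 13.154648
iter 5: u=1.514370  f(a)=-1.421e-14  f'(a)=-2.892e+00  a ← 13.154648 − (-1.421e-14/-2.892e+00) = 13.154648
converged: |Δa| < 1e-12 after 5 iterations
sag = a·(cosh(S/(2a)) − 1) = 13.154648·(cosh(1.514370) − 1) = 18.196174
T_max/T_min = cosh(S/(2a)) = 2.383251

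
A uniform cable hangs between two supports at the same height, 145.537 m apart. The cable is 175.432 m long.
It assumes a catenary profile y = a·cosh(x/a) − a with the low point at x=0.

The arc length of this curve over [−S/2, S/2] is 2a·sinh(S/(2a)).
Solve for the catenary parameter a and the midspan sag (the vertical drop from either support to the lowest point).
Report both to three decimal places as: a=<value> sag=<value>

a=67.478 sag=43.190

seed: a₀ = √(S³/(24(L−S))) = √(145.537³/(24·29.895)) = 65.547364
iter 1: u=1.110167  f(a)=+1.897e+00  f'(a)=-1.030e+00  a ← 65.547364 − (+1.897e+00/-1.030e+00) = 67.389962
iter 2: u=1.079812  f(a)=+8.294e-02  f'(a)=-9.414e-01  a ← 67.389962 − (+8.294e-02/-9.414e-01) = 67.478066
iter 3: u=1.078402  f(a)=+1.746e-04  f'(a)=-9.374e-01  a ← 67.478066 − (+1.746e-04/-9.374e-01) = 67.478252
iter 4: u=1.078399  f(a)=+7.769e-10  f'(a)=-9.374e-01  a ← 67.478252 − (+7.769e-10/-9.374e-01) = 67.478252
iter 5: u=1.078399  f(a)=+2.842e-14  f'(a)=-9.374e-01  a ← 67.478252 − (+2.842e-14/-9.374e-01) = 67.478252
converged: |Δa| < 1e-12 after 5 iterations
sag = a·(cosh(S/(2a)) − 1) = 67.478252·(cosh(1.078399) − 1) = 43.189770
T_max/T_min = cosh(S/(2a)) = 1.640055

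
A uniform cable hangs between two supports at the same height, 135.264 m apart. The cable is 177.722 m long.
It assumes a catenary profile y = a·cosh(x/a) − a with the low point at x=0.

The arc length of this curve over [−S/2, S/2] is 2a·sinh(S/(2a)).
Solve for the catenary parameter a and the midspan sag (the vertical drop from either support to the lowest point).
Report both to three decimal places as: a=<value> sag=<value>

seed: a₀ = √(S³/(24(L−S))) = √(135.264³/(24·42.458)) = 49.281958
iter 1: u=1.372348  f(a)=+4.182e+00  f'(a)=-2.070e+00  a ← 49.281958 − (+4.182e+00/-2.070e+00) = 51.302164
iter 2: u=1.318307  f(a)=+2.709e-01  f'(a)=-1.810e+00  a ← 51.302164 − (+2.709e-01/-1.810e+00) = 51.451847
iter 3: u=1.314472  f(a)=+1.311e-03  f'(a)=-1.792e+00  a ← 51.451847 − (+1.311e-03/-1.792e+00) = 51.452579
iter 4: u=1.314453  f(a)=+3.102e-08  f'(a)=-1.792e+00  a ← 51.452579 − (+3.102e-08/-1.792e+00) = 51.452579
iter 5: u=1.314453  f(a)=+2.842e-14  f'(a)=-1.792e+00  a ← 51.452579 − (+2.842e-14/-1.792e+00) = 51.452579
converged: |Δa| < 1e-12 after 5 iterations
sag = a·(cosh(S/(2a)) − 1) = 51.452579·(cosh(1.314453) − 1) = 51.229675
T_max/T_min = cosh(S/(2a)) = 1.995668

a=51.453 sag=51.230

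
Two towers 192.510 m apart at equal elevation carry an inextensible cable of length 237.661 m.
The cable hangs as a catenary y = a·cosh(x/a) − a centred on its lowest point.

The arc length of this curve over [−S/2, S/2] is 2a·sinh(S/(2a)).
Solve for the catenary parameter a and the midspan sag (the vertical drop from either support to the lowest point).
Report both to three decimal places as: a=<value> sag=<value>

seed: a₀ = √(S³/(24(L−S))) = √(192.510³/(24·45.151)) = 81.141052
iter 1: u=1.186268  f(a)=+3.285e+00  f'(a)=-1.278e+00  a ← 81.141052 − (+3.285e+00/-1.278e+00) = 83.712644
iter 2: u=1.149826  f(a)=+1.627e-01  f'(a)=-1.154e+00  a ← 83.712644 − (+1.627e-01/-1.154e+00) = 83.853601
iter 3: u=1.147893  f(a)=+4.446e-04  f'(a)=-1.148e+00  a ← 83.853601 − (+4.446e-04/-1.148e+00) = 83.853989
iter 4: u=1.147888  f(a)=+3.343e-09  f'(a)=-1.148e+00  a ← 83.853989 − (+3.343e-09/-1.148e+00) = 83.853989
iter 5: u=1.147888  f(a)=-5.684e-14  f'(a)=-1.148e+00  a ← 83.853989 − (-5.684e-14/-1.148e+00) = 83.853989
converged: |Δa| < 1e-12 after 5 iterations
sag = a·(cosh(S/(2a)) − 1) = 83.853989·(cosh(1.147888) − 1) = 61.583899
T_max/T_min = cosh(S/(2a)) = 1.734418

a=83.854 sag=61.584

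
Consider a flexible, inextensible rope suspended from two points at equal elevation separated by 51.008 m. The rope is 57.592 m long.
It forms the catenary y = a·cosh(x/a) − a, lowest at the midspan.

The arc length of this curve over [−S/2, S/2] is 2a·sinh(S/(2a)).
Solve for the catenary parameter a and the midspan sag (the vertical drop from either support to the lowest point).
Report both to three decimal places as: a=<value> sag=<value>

seed: a₀ = √(S³/(24(L−S))) = √(51.008³/(24·6.584)) = 28.980569
iter 1: u=0.880038  f(a)=+2.597e-01  f'(a)=-4.906e-01  a ← 28.980569 − (+2.597e-01/-4.906e-01) = 29.509988
iter 2: u=0.864250  f(a)=+7.287e-03  f'(a)=-4.634e-01  a ← 29.509988 − (+7.287e-03/-4.634e-01) = 29.525715
iter 3: u=0.863789  f(a)=+6.105e-06  f'(a)=-4.626e-01  a ← 29.525715 − (+6.105e-06/-4.626e-01) = 29.525728
iter 4: u=0.863789  f(a)=+4.306e-12  f'(a)=-4.626e-01  a ← 29.525728 − (+4.306e-12/-4.626e-01) = 29.525728
converged: |Δa| < 1e-12 after 4 iterations
sag = a·(cosh(S/(2a)) − 1) = 29.525728·(cosh(0.863789) − 1) = 11.717189
T_max/T_min = cosh(S/(2a)) = 1.396847

a=29.526 sag=11.717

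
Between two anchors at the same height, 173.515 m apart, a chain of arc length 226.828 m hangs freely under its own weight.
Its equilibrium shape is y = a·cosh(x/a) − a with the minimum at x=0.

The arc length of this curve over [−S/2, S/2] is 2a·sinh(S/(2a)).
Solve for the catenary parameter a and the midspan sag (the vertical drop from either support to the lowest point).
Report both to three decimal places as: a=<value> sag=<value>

a=66.656 sag=64.895

seed: a₀ = √(S³/(24(L−S))) = √(173.515³/(24·53.313)) = 63.897425
iter 1: u=1.357762  f(a)=+5.135e+00  f'(a)=-1.997e+00  a ← 63.897425 − (+5.135e+00/-1.997e+00) = 66.468647
iter 2: u=1.305239  f(a)=+3.262e-01  f'(a)=-1.751e+00  a ← 66.468647 − (+3.262e-01/-1.751e+00) = 66.654982
iter 3: u=1.301591  f(a)=+1.514e-03  f'(a)=-1.735e+00  a ← 66.654982 − (+1.514e-03/-1.735e+00) = 66.655855
iter 4: u=1.301574  f(a)=+3.295e-08  f'(a)=-1.735e+00  a ← 66.655855 − (+3.295e-08/-1.735e+00) = 66.655855
iter 5: u=1.301574  f(a)=+0.000e+00  f'(a)=-1.735e+00  a ← 66.655855 − (+0.000e+00/-1.735e+00) = 66.655855
converged: |Δa| < 1e-12 after 5 iterations
sag = a·(cosh(S/(2a)) − 1) = 66.655855·(cosh(1.301574) − 1) = 64.895422
T_max/T_min = cosh(S/(2a)) = 1.973589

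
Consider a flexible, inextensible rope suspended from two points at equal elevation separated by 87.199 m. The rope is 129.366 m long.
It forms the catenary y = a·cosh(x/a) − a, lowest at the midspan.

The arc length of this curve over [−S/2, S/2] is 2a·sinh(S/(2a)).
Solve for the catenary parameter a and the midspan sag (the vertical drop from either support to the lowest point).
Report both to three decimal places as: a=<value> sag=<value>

seed: a₀ = √(S³/(24(L−S))) = √(87.199³/(24·42.167)) = 25.596188
iter 1: u=1.703359  f(a)=+6.557e+00  f'(a)=-4.355e+00  a ← 25.596188 − (+6.557e+00/-4.355e+00) = 27.101778
iter 2: u=1.608732  f(a)=+6.231e-01  f'(a)=-3.564e+00  a ← 27.101778 − (+6.231e-01/-3.564e+00) = 27.276627
iter 3: u=1.598420  f(a)=+6.931e-03  f'(a)=-3.485e+00  a ← 27.276627 − (+6.931e-03/-3.485e+00) = 27.278616
iter 4: u=1.598303  f(a)=+8.785e-07  f'(a)=-3.484e+00  a ← 27.278616 − (+8.785e-07/-3.484e+00) = 27.278616
iter 5: u=1.598303  f(a)=+0.000e+00  f'(a)=-3.484e+00  a ← 27.278616 − (+0.000e+00/-3.484e+00) = 27.278616
converged: |Δa| < 1e-12 after 5 iterations
sag = a·(cosh(S/(2a)) − 1) = 27.278616·(cosh(1.598303) − 1) = 42.921194
T_max/T_min = cosh(S/(2a)) = 2.573437

a=27.279 sag=42.921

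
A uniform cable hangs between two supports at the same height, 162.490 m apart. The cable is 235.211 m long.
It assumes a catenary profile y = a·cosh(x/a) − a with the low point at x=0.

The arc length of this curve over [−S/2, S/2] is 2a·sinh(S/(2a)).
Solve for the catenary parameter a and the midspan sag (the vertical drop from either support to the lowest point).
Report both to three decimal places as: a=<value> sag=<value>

seed: a₀ = √(S³/(24(L−S))) = √(162.490³/(24·72.721)) = 49.579760
iter 1: u=1.638673  f(a)=+1.041e+01  f'(a)=-3.801e+00  a ← 49.579760 − (+1.041e+01/-3.801e+00) = 52.319252
iter 2: u=1.552870  f(a)=+9.253e-01  f'(a)=-3.153e+00  a ← 52.319252 − (+9.253e-01/-3.153e+00) = 52.612740
iter 3: u=1.544208  f(a)=+8.881e-03  f'(a)=-3.092e+00  a ← 52.612740 − (+8.881e-03/-3.092e+00) = 52.615612
iter 4: u=1.544123  f(a)=+8.356e-07  f'(a)=-3.092e+00  a ← 52.615612 − (+8.356e-07/-3.092e+00) = 52.615613
iter 5: u=1.544123  f(a)=+5.684e-14  f'(a)=-3.092e+00  a ← 52.615613 − (+5.684e-14/-3.092e+00) = 52.615613
converged: |Δa| < 1e-12 after 5 iterations
sag = a·(cosh(S/(2a)) − 1) = 52.615613·(cosh(1.544123) − 1) = 76.223265
T_max/T_min = cosh(S/(2a)) = 2.448681

a=52.616 sag=76.223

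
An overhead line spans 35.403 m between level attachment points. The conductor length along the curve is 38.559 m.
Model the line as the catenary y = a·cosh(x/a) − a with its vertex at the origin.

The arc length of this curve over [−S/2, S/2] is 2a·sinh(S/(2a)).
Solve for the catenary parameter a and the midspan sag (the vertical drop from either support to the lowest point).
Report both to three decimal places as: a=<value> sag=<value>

seed: a₀ = √(S³/(24(L−S))) = √(35.403³/(24·3.156)) = 24.203935
iter 1: u=0.731348  f(a)=+8.549e-02  f'(a)=-2.750e-01  a ← 24.203935 − (+8.549e-02/-2.750e-01) = 24.514789
iter 2: u=0.722074  f(a)=+1.675e-03  f'(a)=-2.643e-01  a ← 24.514789 − (+1.675e-03/-2.643e-01) = 24.521125
iter 3: u=0.721888  f(a)=+6.713e-07  f'(a)=-2.641e-01  a ← 24.521125 − (+6.713e-07/-2.641e-01) = 24.521128
iter 4: u=0.721888  f(a)=+1.066e-13  f'(a)=-2.641e-01  a ← 24.521128 − (+1.066e-13/-2.641e-01) = 24.521128
converged: |Δa| < 1e-12 after 4 iterations
sag = a·(cosh(S/(2a)) − 1) = 24.521128·(cosh(0.721888) − 1) = 6.671577
T_max/T_min = cosh(S/(2a)) = 1.272075

a=24.521 sag=6.672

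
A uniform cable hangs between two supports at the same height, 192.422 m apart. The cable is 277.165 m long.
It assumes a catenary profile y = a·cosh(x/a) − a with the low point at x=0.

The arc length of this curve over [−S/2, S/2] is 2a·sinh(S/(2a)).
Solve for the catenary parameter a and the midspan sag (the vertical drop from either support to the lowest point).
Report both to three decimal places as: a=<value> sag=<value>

seed: a₀ = √(S³/(24(L−S))) = √(192.422³/(24·84.743)) = 59.186758
iter 1: u=1.625549  f(a)=+1.193e+01  f'(a)=-3.695e+00  a ← 59.186758 − (+1.193e+01/-3.695e+00) = 62.414451
iter 2: u=1.541486  f(a)=+1.045e+00  f'(a)=-3.074e+00  a ← 62.414451 − (+1.045e+00/-3.074e+00) = 62.754499
iter 3: u=1.533133  f(a)=+9.729e-03  f'(a)=-3.017e+00  a ← 62.754499 − (+9.729e-03/-3.017e+00) = 62.757724
iter 4: u=1.533054  f(a)=+8.602e-07  f'(a)=-3.016e+00  a ← 62.757724 − (+8.602e-07/-3.016e+00) = 62.757724
iter 5: u=1.533054  f(a)=+5.684e-14  f'(a)=-3.016e+00  a ← 62.757724 − (+5.684e-14/-3.016e+00) = 62.757724
converged: |Δa| < 1e-12 after 5 iterations
sag = a·(cosh(S/(2a)) − 1) = 62.757724·(cosh(1.533054) − 1) = 89.372619
T_max/T_min = cosh(S/(2a)) = 2.424090

a=62.758 sag=89.373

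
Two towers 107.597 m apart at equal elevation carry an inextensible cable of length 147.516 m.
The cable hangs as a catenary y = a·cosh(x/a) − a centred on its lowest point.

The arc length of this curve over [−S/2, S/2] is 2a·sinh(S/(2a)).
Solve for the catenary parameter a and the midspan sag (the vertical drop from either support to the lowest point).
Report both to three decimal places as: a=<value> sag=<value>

seed: a₀ = √(S³/(24(L−S))) = √(107.597³/(24·39.919)) = 36.058263
iter 1: u=1.491988  f(a)=+4.686e+00  f'(a)=-2.748e+00  a ← 36.058263 − (+4.686e+00/-2.748e+00) = 37.763578
iter 2: u=1.424613  f(a)=+3.529e-01  f'(a)=-2.348e+00  a ← 37.763578 − (+3.529e-01/-2.348e+00) = 37.913878
iter 3: u=1.418966  f(a)=+2.363e-03  f'(a)=-2.317e+00  a ← 37.913878 − (+2.363e-03/-2.317e+00) = 37.914898
iter 4: u=1.418928  f(a)=+1.074e-07  f'(a)=-2.317e+00  a ← 37.914898 − (+1.074e-07/-2.317e+00) = 37.914898
iter 5: u=1.418928  f(a)=+2.842e-14  f'(a)=-2.317e+00  a ← 37.914898 − (+2.842e-14/-2.317e+00) = 37.914898
converged: |Δa| < 1e-12 after 5 iterations
sag = a·(cosh(S/(2a)) − 1) = 37.914898·(cosh(1.418928) − 1) = 45.017497
T_max/T_min = cosh(S/(2a)) = 2.187330

a=37.915 sag=45.017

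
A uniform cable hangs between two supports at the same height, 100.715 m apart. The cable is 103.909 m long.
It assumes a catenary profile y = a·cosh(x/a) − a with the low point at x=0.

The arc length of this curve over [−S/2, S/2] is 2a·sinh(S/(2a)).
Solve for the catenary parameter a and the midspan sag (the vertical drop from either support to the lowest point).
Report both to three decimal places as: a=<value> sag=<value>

a=115.988 sag=11.104

seed: a₀ = √(S³/(24(L−S))) = √(100.715³/(24·3.194)) = 115.443147
iter 1: u=0.436210  f(a)=+3.053e-02  f'(a)=-5.639e-02  a ← 115.443147 − (+3.053e-02/-5.639e-02) = 115.984434
iter 2: u=0.434175  f(a)=+2.160e-04  f'(a)=-5.560e-02  a ← 115.984434 − (+2.160e-04/-5.560e-02) = 115.988319
iter 3: u=0.434160  f(a)=+1.099e-08  f'(a)=-5.559e-02  a ← 115.988319 − (+1.099e-08/-5.559e-02) = 115.988319
iter 4: u=0.434160  f(a)=-1.421e-14  f'(a)=-5.559e-02  a ← 115.988319 − (-1.421e-14/-5.559e-02) = 115.988319
converged: |Δa| < 1e-12 after 4 iterations
sag = a·(cosh(S/(2a)) − 1) = 115.988319·(cosh(0.434160) − 1) = 11.104404
T_max/T_min = cosh(S/(2a)) = 1.095737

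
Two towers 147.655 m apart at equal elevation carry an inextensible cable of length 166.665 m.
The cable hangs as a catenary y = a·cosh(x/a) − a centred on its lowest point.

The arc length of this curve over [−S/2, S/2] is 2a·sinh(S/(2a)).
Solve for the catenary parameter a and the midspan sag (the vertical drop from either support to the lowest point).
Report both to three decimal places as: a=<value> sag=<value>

seed: a₀ = √(S³/(24(L−S))) = √(147.655³/(24·19.010)) = 83.999279
iter 1: u=0.878906  f(a)=+7.479e-01  f'(a)=-4.886e-01  a ← 83.999279 − (+7.479e-01/-4.886e-01) = 85.530064
iter 2: u=0.863176  f(a)=+2.093e-02  f'(a)=-4.616e-01  a ← 85.530064 − (+2.093e-02/-4.616e-01) = 85.575419
iter 3: u=0.862719  f(a)=+1.745e-05  f'(a)=-4.608e-01  a ← 85.575419 − (+1.745e-05/-4.608e-01) = 85.575457
iter 4: u=0.862718  f(a)=+1.214e-11  f'(a)=-4.608e-01  a ← 85.575457 − (+1.214e-11/-4.608e-01) = 85.575457
converged: |Δa| < 1e-12 after 4 iterations
sag = a·(cosh(S/(2a)) − 1) = 85.575457·(cosh(0.862718) − 1) = 33.871035
T_max/T_min = cosh(S/(2a)) = 1.395803

a=85.575 sag=33.871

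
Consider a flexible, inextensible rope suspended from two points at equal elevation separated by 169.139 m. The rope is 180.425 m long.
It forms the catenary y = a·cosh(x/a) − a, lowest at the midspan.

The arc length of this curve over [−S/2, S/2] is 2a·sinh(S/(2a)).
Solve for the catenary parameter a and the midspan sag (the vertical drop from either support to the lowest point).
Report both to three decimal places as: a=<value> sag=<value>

a=134.974 sag=27.372

seed: a₀ = √(S³/(24(L−S))) = √(169.139³/(24·11.286)) = 133.656472
iter 1: u=0.632738  f(a)=+2.281e-01  f'(a)=-1.757e-01  a ← 133.656472 − (+2.281e-01/-1.757e-01) = 134.954344
iter 2: u=0.626653  f(a)=+3.365e-03  f'(a)=-1.706e-01  a ← 134.954344 − (+3.365e-03/-1.706e-01) = 134.974069
iter 3: u=0.626561  f(a)=+7.567e-07  f'(a)=-1.705e-01  a ← 134.974069 − (+7.567e-07/-1.705e-01) = 134.974073
iter 4: u=0.626561  f(a)=+2.842e-14  f'(a)=-1.705e-01  a ← 134.974073 − (+2.842e-14/-1.705e-01) = 134.974073
converged: |Δa| < 1e-12 after 4 iterations
sag = a·(cosh(S/(2a)) − 1) = 134.974073·(cosh(0.626561) − 1) = 27.372148
T_max/T_min = cosh(S/(2a)) = 1.202796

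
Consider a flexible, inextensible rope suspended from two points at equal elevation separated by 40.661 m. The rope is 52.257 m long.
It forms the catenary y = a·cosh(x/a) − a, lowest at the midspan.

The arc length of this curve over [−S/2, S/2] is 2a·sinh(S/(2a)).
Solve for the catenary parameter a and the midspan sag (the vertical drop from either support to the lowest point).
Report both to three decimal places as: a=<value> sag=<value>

a=16.167 sag=14.558

seed: a₀ = √(S³/(24(L−S))) = √(40.661³/(24·11.596)) = 15.542016
iter 1: u=1.308099  f(a)=+1.034e+00  f'(a)=-1.764e+00  a ← 15.542016 − (+1.034e+00/-1.764e+00) = 16.128017
iter 2: u=1.260570  f(a)=+6.133e-02  f'(a)=-1.560e+00  a ← 16.128017 − (+6.133e-02/-1.560e+00) = 16.167329
iter 3: u=1.257505  f(a)=+2.461e-04  f'(a)=-1.548e+00  a ← 16.167329 − (+2.461e-04/-1.548e+00) = 16.167488
iter 4: u=1.257493  f(a)=+3.997e-09  f'(a)=-1.547e+00  a ← 16.167488 − (+3.997e-09/-1.547e+00) = 16.167488
iter 5: u=1.257493  f(a)=-7.105e-15  f'(a)=-1.547e+00  a ← 16.167488 − (-7.105e-15/-1.547e+00) = 16.167488
converged: |Δa| < 1e-12 after 5 iterations
sag = a·(cosh(S/(2a)) − 1) = 16.167488·(cosh(1.257493) − 1) = 14.558497
T_max/T_min = cosh(S/(2a)) = 1.900480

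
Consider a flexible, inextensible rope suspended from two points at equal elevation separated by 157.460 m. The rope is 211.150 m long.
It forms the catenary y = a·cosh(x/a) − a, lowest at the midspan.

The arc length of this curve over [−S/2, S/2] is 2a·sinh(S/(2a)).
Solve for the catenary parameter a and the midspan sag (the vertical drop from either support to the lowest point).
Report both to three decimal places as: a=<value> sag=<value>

a=57.663 sag=62.633

seed: a₀ = √(S³/(24(L−S))) = √(157.460³/(24·53.690)) = 55.043121
iter 1: u=1.430333  f(a)=+5.767e+00  f'(a)=-2.380e+00  a ← 55.043121 − (+5.767e+00/-2.380e+00) = 57.466139
iter 2: u=1.370024  f(a)=+4.027e-01  f'(a)=-2.058e+00  a ← 57.466139 − (+4.027e-01/-2.058e+00) = 57.661766
iter 3: u=1.365376  f(a)=+2.289e-03  f'(a)=-2.035e+00  a ← 57.661766 − (+2.289e-03/-2.035e+00) = 57.662891
iter 4: u=1.365350  f(a)=+7.488e-08  f'(a)=-2.035e+00  a ← 57.662891 − (+7.488e-08/-2.035e+00) = 57.662891
iter 5: u=1.365350  f(a)=-2.842e-14  f'(a)=-2.035e+00  a ← 57.662891 − (-2.842e-14/-2.035e+00) = 57.662891
converged: |Δa| < 1e-12 after 5 iterations
sag = a·(cosh(S/(2a)) − 1) = 57.662891·(cosh(1.365350) − 1) = 62.632951
T_max/T_min = cosh(S/(2a)) = 2.086192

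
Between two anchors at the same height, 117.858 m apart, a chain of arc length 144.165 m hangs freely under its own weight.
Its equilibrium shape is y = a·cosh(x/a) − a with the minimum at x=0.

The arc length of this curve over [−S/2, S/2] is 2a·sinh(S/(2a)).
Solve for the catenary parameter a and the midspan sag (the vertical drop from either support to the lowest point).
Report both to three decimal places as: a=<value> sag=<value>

a=52.545 sag=36.656

seed: a₀ = √(S³/(24(L−S))) = √(117.858³/(24·26.307)) = 50.921046
iter 1: u=1.157262  f(a)=+1.819e+00  f'(a)=-1.178e+00  a ← 50.921046 − (+1.819e+00/-1.178e+00) = 52.464498
iter 2: u=1.123217  f(a)=+8.597e-02  f'(a)=-1.069e+00  a ← 52.464498 − (+8.597e-02/-1.069e+00) = 52.544890
iter 3: u=1.121498  f(a)=+2.132e-04  f'(a)=-1.064e+00  a ← 52.544890 − (+2.132e-04/-1.064e+00) = 52.545091
iter 4: u=1.121494  f(a)=+1.318e-09  f'(a)=-1.064e+00  a ← 52.545091 − (+1.318e-09/-1.064e+00) = 52.545091
iter 5: u=1.121494  f(a)=+0.000e+00  f'(a)=-1.064e+00  a ← 52.545091 − (+0.000e+00/-1.064e+00) = 52.545091
converged: |Δa| < 1e-12 after 5 iterations
sag = a·(cosh(S/(2a)) − 1) = 52.545091·(cosh(1.121494) − 1) = 36.656217
T_max/T_min = cosh(S/(2a)) = 1.697615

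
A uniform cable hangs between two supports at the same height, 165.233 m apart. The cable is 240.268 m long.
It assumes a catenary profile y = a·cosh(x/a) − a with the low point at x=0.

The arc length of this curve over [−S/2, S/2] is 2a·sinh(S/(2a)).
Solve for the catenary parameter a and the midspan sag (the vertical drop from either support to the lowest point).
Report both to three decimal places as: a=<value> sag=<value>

a=53.156 sag=78.212

seed: a₀ = √(S³/(24(L−S))) = √(165.233³/(24·75.035)) = 50.050408
iter 1: u=1.650666  f(a)=+1.091e+01  f'(a)=-3.899e+00  a ← 50.050408 − (+1.091e+01/-3.899e+00) = 52.848902
iter 2: u=1.563259  f(a)=+9.820e-01  f'(a)=-3.226e+00  a ← 52.848902 − (+9.820e-01/-3.226e+00) = 53.153301
iter 3: u=1.554306  f(a)=+9.692e-03  f'(a)=-3.163e+00  a ← 53.153301 − (+9.692e-03/-3.163e+00) = 53.156365
iter 4: u=1.554217  f(a)=+9.646e-07  f'(a)=-3.162e+00  a ← 53.156365 − (+9.646e-07/-3.162e+00) = 53.156365
iter 5: u=1.554216  f(a)=+0.000e+00  f'(a)=-3.162e+00  a ← 53.156365 − (+0.000e+00/-3.162e+00) = 53.156365
converged: |Δa| < 1e-12 after 5 iterations
sag = a·(cosh(S/(2a)) − 1) = 53.156365·(cosh(1.554216) − 1) = 78.212494
T_max/T_min = cosh(S/(2a)) = 2.471366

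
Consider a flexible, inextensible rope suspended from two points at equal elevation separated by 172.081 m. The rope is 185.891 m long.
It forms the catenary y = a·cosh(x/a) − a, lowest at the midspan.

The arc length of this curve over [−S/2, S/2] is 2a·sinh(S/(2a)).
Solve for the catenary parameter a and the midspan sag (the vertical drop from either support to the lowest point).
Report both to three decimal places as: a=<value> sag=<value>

a=125.459 sag=30.678

seed: a₀ = √(S³/(24(L−S))) = √(172.081³/(24·13.810)) = 123.992930
iter 1: u=0.693915  f(a)=+3.363e-01  f'(a)=-2.337e-01  a ← 123.992930 − (+3.363e-01/-2.337e-01) = 125.432267
iter 2: u=0.685952  f(a)=+5.946e-03  f'(a)=-2.255e-01  a ← 125.432267 − (+5.946e-03/-2.255e-01) = 125.458638
iter 3: u=0.685808  f(a)=+1.933e-06  f'(a)=-2.253e-01  a ← 125.458638 − (+1.933e-06/-2.253e-01) = 125.458647
iter 4: u=0.685808  f(a)=+1.705e-13  f'(a)=-2.253e-01  a ← 125.458647 − (+1.705e-13/-2.253e-01) = 125.458647
converged: |Δa| < 1e-12 after 4 iterations
sag = a·(cosh(S/(2a)) − 1) = 125.458647·(cosh(0.685808) − 1) = 30.678274
T_max/T_min = cosh(S/(2a)) = 1.244529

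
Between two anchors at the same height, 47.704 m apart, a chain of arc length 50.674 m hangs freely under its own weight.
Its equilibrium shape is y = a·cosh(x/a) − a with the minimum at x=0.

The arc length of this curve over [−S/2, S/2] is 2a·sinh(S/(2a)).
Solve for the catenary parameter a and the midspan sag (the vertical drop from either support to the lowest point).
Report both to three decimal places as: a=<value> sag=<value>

a=39.385 sag=7.446

seed: a₀ = √(S³/(24(L−S))) = √(47.704³/(24·2.970)) = 39.025489
iter 1: u=0.611190  f(a)=+5.597e-02  f'(a)=-1.580e-01  a ← 39.025489 − (+5.597e-02/-1.580e-01) = 39.379787
iter 2: u=0.605691  f(a)=+7.713e-04  f'(a)=-1.536e-01  a ← 39.379787 − (+7.713e-04/-1.536e-01) = 39.384807
iter 3: u=0.605614  f(a)=+1.510e-07  f'(a)=-1.536e-01  a ← 39.384807 − (+1.510e-07/-1.536e-01) = 39.384808
iter 4: u=0.605614  f(a)=+0.000e+00  f'(a)=-1.536e-01  a ← 39.384808 − (+0.000e+00/-1.536e-01) = 39.384808
converged: |Δa| < 1e-12 after 4 iterations
sag = a·(cosh(S/(2a)) − 1) = 39.384808·(cosh(0.605614) − 1) = 7.446022
T_max/T_min = cosh(S/(2a)) = 1.189058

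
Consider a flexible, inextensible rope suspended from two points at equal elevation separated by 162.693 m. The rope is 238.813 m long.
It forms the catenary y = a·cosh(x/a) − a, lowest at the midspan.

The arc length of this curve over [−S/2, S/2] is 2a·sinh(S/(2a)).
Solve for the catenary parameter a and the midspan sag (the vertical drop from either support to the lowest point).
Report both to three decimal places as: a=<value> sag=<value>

a=51.647 sag=78.450

seed: a₀ = √(S³/(24(L−S))) = √(162.693³/(24·76.120)) = 48.551012
iter 1: u=1.675485  f(a)=+1.143e+01  f'(a)=-4.109e+00  a ← 48.551012 − (+1.143e+01/-4.109e+00) = 51.332057
iter 2: u=1.584711  f(a)=+1.055e+00  f'(a)=-3.382e+00  a ← 51.332057 − (+1.055e+00/-3.382e+00) = 51.644112
iter 3: u=1.575136  f(a)=+1.103e-02  f'(a)=-3.312e+00  a ← 51.644112 − (+1.103e-02/-3.312e+00) = 51.647441
iter 4: u=1.575034  f(a)=+1.231e-06  f'(a)=-3.311e+00  a ← 51.647441 − (+1.231e-06/-3.311e+00) = 51.647442
iter 5: u=1.575034  f(a)=-2.842e-14  f'(a)=-3.311e+00  a ← 51.647442 − (-2.842e-14/-3.311e+00) = 51.647442
converged: |Δa| < 1e-12 after 5 iterations
sag = a·(cosh(S/(2a)) − 1) = 51.647442·(cosh(1.575034) − 1) = 78.450101
T_max/T_min = cosh(S/(2a)) = 2.518954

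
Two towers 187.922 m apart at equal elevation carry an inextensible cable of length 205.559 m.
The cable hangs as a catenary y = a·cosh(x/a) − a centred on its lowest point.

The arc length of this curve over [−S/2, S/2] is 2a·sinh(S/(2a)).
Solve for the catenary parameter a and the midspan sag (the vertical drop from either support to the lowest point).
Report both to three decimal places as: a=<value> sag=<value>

a=126.939 sag=36.392

seed: a₀ = √(S³/(24(L−S))) = √(187.922³/(24·17.637)) = 125.212723
iter 1: u=0.750411  f(a)=+5.033e-01  f'(a)=-2.979e-01  a ← 125.212723 − (+5.033e-01/-2.979e-01) = 126.902206
iter 2: u=0.740421  f(a)=+1.037e-02  f'(a)=-2.857e-01  a ← 126.902206 − (+1.037e-02/-2.857e-01) = 126.938489
iter 3: u=0.740209  f(a)=+4.605e-06  f'(a)=-2.855e-01  a ← 126.938489 − (+4.605e-06/-2.855e-01) = 126.938505
iter 4: u=0.740209  f(a)=+8.811e-13  f'(a)=-2.855e-01  a ← 126.938505 − (+8.811e-13/-2.855e-01) = 126.938505
converged: |Δa| < 1e-12 after 4 iterations
sag = a·(cosh(S/(2a)) − 1) = 126.938505·(cosh(0.740209) − 1) = 36.392477
T_max/T_min = cosh(S/(2a)) = 1.286694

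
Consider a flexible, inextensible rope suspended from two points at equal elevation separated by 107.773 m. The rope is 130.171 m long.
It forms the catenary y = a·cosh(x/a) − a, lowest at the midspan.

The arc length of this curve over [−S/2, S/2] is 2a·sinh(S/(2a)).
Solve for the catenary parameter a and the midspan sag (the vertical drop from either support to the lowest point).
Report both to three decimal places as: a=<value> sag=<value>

seed: a₀ = √(S³/(24(L−S))) = √(107.773³/(24·22.398)) = 48.256377
iter 1: u=1.116671  f(a)=+1.439e+00  f'(a)=-1.049e+00  a ← 48.256377 − (+1.439e+00/-1.049e+00) = 49.627407
iter 2: u=1.085821  f(a)=+6.359e-02  f'(a)=-9.584e-01  a ← 49.627407 − (+6.359e-02/-9.584e-01) = 49.693756
iter 3: u=1.084372  f(a)=+1.370e-04  f'(a)=-9.543e-01  a ← 49.693756 − (+1.370e-04/-9.543e-01) = 49.693899
iter 4: u=1.084369  f(a)=+6.384e-10  f'(a)=-9.543e-01  a ← 49.693899 − (+6.384e-10/-9.543e-01) = 49.693899
iter 5: u=1.084369  f(a)=+0.000e+00  f'(a)=-9.543e-01  a ← 49.693899 − (+0.000e+00/-9.543e-01) = 49.693899
converged: |Δa| < 1e-12 after 5 iterations
sag = a·(cosh(S/(2a)) − 1) = 49.693899·(cosh(1.084369) − 1) = 32.193865
T_max/T_min = cosh(S/(2a)) = 1.647843

a=49.694 sag=32.194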